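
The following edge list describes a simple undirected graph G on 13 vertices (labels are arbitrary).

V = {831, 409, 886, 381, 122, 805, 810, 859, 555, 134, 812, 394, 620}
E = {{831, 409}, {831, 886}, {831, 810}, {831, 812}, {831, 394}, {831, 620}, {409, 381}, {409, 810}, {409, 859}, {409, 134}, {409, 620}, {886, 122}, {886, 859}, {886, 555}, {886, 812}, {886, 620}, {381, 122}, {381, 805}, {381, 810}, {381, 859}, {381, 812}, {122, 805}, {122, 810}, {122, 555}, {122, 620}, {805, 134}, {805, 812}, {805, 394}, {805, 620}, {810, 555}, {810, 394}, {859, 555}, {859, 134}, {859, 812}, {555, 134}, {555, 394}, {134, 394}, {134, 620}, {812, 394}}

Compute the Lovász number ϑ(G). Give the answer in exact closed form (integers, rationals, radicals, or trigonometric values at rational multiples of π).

sqrt(13)

N(859) = {409, 886, 381, 555, 134, 812}, |N(859)| = 6.
deg(805) = 6; N(805) = {381, 122, 134, 812, 394, 620}.
deg(812) = 6; N(812) = {831, 886, 381, 805, 859, 394}.
deg(620) = 6; N(620) = {831, 409, 886, 122, 805, 134}.
6-regular, N=13; Paley(13): SR with (k,λ,μ)=(6,2,3).
spec(A) ≈ [6.0, 1.30278, -2.30278] (distinct, 5 d.p.).
Lovász: ϑ = −13(-sqrt(13)/2 - 1/2)/(6+-(-sqrt(13)/2 - 1/2)) = sqrt(13).
= 3.60555… (decimal).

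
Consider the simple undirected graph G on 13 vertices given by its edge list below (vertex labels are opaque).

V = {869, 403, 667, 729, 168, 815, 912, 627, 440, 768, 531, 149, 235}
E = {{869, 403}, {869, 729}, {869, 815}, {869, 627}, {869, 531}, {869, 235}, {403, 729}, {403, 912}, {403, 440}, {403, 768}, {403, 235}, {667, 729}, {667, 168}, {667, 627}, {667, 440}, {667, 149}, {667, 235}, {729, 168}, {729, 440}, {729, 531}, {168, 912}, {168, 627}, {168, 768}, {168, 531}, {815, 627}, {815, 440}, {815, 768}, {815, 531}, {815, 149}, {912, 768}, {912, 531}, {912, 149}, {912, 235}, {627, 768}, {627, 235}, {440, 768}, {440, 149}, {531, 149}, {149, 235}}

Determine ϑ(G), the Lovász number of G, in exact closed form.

sqrt(13)

Vertex 531 has 6 neighbors: 869, 729, 168, 815, 912, 149.
Vertex 149 has 6 neighbors: 667, 815, 912, 440, 531, 235.
Vertex 729 has 6 neighbors: 869, 403, 667, 168, 440, 531.
Vertex 235 has 6 neighbors: 869, 403, 667, 912, 627, 149.
G on 13 vertices is 6-regular; SR(13,6,2,3) — a Paley graph.
A has 3 distinct eigenvalues ≈ [6.0, 1.303, -2.303].
Lovász (edge-transitive): ϑ = −13·(-sqrt(13)/2 - 1/2)/((6)−(-sqrt(13)/2 - 1/2)) = sqrt(13).
Numerically 3.605551.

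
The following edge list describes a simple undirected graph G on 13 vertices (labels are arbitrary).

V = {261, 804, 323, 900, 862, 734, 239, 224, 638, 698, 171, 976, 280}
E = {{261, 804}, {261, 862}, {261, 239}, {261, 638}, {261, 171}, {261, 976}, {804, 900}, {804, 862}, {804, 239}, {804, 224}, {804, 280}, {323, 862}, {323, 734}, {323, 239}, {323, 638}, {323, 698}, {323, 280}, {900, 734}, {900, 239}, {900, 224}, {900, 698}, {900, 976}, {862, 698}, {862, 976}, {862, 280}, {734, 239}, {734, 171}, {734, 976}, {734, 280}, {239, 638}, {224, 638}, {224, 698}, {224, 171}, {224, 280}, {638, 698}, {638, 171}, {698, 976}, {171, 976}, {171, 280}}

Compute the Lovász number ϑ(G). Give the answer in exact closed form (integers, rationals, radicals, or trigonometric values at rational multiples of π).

sqrt(13)

Vertex 900 has 6 neighbors: 804, 734, 239, 224, 698, 976.
Vertex 638 has 6 neighbors: 261, 323, 239, 224, 698, 171.
N(171) = {261, 734, 224, 638, 976, 280}, |N(171)| = 6.
N(323) = {862, 734, 239, 638, 698, 280}, |N(323)| = 6.
Every vertex has degree 6 (N=13); Paley(13): SR with (k,λ,μ)=(6,2,3).
A has 3 distinct eigenvalues ≈ [6.0, 1.30278, -2.30278].
ϑ = −N·λ_min/(λ_max−λ_min) = −13·(-sqrt(13)/2 - 1/2)/(6−(-sqrt(13)/2 - 1/2)) = sqrt(13).
Numerically 3.6055513.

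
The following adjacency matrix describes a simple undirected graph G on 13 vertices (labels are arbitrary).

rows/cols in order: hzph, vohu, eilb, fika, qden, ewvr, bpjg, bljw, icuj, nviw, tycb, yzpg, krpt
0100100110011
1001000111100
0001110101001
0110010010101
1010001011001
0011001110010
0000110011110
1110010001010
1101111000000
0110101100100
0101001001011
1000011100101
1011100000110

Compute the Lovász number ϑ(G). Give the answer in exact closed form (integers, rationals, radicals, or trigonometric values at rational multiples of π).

N(tycb) = {vohu, fika, bpjg, nviw, yzpg, krpt}, |N(tycb)| = 6.
deg(bljw) = 6; N(bljw) = {hzph, vohu, eilb, ewvr, nviw, yzpg}.
N(ewvr) = {eilb, fika, bpjg, bljw, icuj, yzpg}, |N(ewvr)| = 6.
N(hzph) = {vohu, qden, bljw, icuj, yzpg, krpt}, |N(hzph)| = 6.
Regular of degree 6 on 13 vertices: SR(13,6,2,3) — a Paley graph.
The 3 distinct eigenvalues: [6.0, 1.302776, -2.302776].
−13·(-sqrt(13)/2 - 1/2) / ((6)−(-sqrt(13)/2 - 1/2)) = sqrt(13) = ϑ(G).
≈ 3.605551275 (to 9 d.p.).

sqrt(13)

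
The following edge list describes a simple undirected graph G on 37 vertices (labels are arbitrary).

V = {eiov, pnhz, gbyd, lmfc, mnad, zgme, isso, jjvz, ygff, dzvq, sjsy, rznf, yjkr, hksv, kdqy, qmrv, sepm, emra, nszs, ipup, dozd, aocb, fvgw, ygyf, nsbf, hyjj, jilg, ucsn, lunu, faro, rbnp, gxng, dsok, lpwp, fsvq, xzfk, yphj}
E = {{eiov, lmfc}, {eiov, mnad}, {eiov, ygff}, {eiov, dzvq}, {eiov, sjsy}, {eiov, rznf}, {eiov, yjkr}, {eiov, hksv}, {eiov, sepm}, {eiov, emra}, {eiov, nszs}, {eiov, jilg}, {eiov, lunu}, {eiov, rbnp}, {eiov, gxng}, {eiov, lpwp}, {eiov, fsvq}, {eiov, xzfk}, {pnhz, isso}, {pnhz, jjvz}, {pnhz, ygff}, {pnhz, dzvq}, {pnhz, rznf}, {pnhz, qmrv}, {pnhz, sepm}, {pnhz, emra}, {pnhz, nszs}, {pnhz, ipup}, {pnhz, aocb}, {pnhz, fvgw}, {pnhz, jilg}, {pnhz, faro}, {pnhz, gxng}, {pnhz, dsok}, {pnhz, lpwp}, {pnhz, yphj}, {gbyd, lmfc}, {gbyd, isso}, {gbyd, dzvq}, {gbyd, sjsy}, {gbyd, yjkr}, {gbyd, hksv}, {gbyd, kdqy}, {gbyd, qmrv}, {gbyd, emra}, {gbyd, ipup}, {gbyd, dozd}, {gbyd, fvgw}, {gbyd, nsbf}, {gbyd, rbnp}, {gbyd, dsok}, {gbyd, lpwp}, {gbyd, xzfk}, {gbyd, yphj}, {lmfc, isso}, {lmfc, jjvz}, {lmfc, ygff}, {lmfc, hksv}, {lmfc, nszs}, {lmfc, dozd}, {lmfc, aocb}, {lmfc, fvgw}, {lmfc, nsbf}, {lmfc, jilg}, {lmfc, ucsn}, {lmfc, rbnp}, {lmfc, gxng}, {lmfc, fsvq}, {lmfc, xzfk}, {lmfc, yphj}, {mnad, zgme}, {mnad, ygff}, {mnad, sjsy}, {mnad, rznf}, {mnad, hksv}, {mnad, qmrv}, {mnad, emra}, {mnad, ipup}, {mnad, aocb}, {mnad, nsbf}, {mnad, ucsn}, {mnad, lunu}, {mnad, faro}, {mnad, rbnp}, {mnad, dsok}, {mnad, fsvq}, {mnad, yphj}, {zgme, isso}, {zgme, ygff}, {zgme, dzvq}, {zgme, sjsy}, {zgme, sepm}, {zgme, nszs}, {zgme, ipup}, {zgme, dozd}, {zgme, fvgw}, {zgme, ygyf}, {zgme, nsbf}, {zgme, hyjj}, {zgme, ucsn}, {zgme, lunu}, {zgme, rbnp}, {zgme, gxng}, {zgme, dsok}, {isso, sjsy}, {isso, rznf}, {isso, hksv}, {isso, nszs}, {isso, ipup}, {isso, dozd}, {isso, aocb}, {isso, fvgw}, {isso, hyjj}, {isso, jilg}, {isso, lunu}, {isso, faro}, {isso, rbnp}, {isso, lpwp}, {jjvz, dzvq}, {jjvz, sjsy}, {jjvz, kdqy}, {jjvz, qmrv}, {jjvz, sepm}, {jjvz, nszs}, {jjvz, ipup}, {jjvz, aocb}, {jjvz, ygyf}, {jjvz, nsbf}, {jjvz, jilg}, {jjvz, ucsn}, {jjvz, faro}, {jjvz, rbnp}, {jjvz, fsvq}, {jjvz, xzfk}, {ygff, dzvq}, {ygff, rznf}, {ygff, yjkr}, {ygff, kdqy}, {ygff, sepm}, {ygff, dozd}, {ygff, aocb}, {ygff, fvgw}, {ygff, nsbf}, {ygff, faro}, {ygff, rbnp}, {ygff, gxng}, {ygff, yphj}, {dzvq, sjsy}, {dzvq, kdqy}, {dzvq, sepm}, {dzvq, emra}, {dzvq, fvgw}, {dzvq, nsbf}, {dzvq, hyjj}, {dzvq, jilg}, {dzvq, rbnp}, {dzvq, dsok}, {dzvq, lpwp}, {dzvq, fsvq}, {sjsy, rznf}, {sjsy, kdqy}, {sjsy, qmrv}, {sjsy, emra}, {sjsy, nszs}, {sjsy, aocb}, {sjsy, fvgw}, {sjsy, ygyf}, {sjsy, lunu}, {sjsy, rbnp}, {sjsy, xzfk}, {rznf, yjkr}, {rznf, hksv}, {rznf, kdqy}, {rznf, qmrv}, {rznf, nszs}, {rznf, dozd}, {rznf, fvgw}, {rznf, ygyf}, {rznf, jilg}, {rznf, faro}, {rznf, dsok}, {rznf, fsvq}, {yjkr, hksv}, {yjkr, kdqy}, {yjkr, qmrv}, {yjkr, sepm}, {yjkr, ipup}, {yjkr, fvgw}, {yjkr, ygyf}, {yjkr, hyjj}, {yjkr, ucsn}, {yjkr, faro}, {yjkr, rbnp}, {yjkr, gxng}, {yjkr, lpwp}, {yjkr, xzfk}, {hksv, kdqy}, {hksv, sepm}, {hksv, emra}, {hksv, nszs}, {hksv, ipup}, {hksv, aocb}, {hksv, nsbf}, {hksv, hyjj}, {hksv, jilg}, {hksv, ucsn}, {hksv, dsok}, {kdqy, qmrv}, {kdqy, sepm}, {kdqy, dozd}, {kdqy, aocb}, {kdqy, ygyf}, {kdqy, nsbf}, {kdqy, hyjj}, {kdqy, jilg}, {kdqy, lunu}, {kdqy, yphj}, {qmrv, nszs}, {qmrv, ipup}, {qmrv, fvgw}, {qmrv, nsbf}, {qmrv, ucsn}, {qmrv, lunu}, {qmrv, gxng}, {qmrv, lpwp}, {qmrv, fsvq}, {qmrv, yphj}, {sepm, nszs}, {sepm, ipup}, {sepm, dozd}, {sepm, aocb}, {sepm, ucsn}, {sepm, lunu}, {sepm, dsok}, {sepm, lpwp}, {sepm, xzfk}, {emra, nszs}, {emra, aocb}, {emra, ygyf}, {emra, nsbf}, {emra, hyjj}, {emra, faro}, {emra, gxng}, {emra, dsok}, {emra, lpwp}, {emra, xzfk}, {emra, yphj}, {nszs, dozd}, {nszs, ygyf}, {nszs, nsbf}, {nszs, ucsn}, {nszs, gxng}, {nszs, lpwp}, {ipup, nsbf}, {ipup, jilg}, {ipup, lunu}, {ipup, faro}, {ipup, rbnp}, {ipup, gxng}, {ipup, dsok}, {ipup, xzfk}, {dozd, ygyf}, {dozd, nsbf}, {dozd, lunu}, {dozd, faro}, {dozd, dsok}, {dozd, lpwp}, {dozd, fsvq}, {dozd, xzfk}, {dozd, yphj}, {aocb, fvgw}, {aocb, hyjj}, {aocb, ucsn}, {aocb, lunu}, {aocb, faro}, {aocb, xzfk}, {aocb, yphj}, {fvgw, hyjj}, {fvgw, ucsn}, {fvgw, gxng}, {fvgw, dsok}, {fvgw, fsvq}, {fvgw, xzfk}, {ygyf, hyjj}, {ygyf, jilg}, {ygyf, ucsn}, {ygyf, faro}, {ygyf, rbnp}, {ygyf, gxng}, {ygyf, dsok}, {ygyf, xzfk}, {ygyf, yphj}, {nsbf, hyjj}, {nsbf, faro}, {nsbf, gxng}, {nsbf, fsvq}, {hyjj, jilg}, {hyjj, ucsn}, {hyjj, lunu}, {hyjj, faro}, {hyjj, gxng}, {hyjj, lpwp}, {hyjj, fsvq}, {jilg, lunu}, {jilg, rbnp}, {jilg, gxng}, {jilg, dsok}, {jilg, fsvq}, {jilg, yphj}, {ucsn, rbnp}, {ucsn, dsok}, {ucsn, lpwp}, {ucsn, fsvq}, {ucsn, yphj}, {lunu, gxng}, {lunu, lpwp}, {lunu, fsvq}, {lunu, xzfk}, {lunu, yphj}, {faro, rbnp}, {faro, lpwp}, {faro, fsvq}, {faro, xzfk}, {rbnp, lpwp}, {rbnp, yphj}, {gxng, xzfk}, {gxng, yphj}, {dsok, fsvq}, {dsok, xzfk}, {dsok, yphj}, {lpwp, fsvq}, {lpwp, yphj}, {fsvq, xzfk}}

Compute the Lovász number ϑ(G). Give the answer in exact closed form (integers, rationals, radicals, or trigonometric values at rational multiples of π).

deg(kdqy) = 18; N(kdqy) = {gbyd, jjvz, ygff, dzvq, sjsy, rznf, yjkr, hksv, qmrv, sepm, dozd, aocb, ygyf, nsbf, hyjj, jilg, lunu, yphj}.
Vertex dsok has 18 neighbors: pnhz, gbyd, mnad, zgme, dzvq, rznf, hksv, sepm, emra, ipup, dozd, fvgw, ygyf, jilg, ucsn, fsvq, xzfk, yphj.
Vertex sjsy has 18 neighbors: eiov, gbyd, mnad, zgme, isso, jjvz, dzvq, rznf, kdqy, qmrv, emra, nszs, aocb, fvgw, ygyf, lunu, rbnp, xzfk.
N(hyjj) = {zgme, isso, dzvq, yjkr, hksv, kdqy, emra, aocb, fvgw, ygyf, nsbf, jilg, ucsn, lunu, faro, gxng, lpwp, fsvq}, |N(hyjj)| = 18.
Regular of degree 18 on 37 vertices: SR(37,18,8,9) — a Paley graph.
Distinct eigenvalues (to 6 d.p.): [18.0, 2.541381, -3.541381].
−37·(-sqrt(37)/2 - 1/2) / ((18)−(-sqrt(37)/2 - 1/2)) = sqrt(37) = ϑ(G).
= 6.0828… (decimal).

sqrt(37)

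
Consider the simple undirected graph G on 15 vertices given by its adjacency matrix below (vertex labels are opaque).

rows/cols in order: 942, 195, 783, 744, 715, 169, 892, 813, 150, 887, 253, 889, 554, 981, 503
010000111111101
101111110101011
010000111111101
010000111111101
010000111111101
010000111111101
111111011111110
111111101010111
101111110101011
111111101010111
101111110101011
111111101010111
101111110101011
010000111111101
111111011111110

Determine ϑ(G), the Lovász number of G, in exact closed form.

N(253) = {942, 783, 744, 715, 169, 892, 813, 887, 889, 981, 503}, |N(253)| = 11.
deg(169) = 9; N(169) = {195, 892, 813, 150, 887, 253, 889, 554, 503}.
N(195) = {942, 783, 744, 715, 169, 892, 813, 887, 889, 981, 503}, |N(195)| = 11.
N(744) = {195, 892, 813, 150, 887, 253, 889, 554, 503}, |N(744)| = 9.
G = K_{6,4,3,2}: α = 6 = χ(Ḡ), so ϑ = 6.
ϑ(G) ≈ 6.0000.
6 ≤ 6 ≤ 6: collapsed.

6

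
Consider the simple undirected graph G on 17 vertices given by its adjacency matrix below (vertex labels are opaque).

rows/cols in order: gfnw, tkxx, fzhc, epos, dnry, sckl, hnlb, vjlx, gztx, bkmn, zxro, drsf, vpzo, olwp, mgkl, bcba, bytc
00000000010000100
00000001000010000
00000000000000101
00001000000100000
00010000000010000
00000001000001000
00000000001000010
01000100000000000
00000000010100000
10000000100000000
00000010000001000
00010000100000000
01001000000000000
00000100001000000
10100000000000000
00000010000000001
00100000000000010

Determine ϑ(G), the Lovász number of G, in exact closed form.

17*cos(pi/17)/(cos(pi/17) + 1)

deg(zxro) = 2; N(zxro) = {hnlb, olwp}.
N(gfnw) = {bkmn, mgkl}, |N(gfnw)| = 2.
N(vjlx) = {tkxx, sckl}, |N(vjlx)| = 2.
N(fzhc) = {mgkl, bytc}, |N(fzhc)| = 2.
Every vertex has degree 2 (N=17); connected 2-regular on 17 ⇒ C_{17}.
Distinct eigenvalues (to 3 d.p.): [2.0, 1.865, 1.478, 0.891, 0.185, -0.547, -1.205, -1.7, -1.966].
Lovász (edge-transitive): ϑ = −17·(-2*cos(pi/17))/((2)−(-2*cos(pi/17))) = 17*cos(pi/17)/(cos(pi/17) + 1).
= 8.42701431… (decimal).
Lovász sandwich 8 ≤ 17*cos(pi/17)/(cos(pi/17) + 1) ≤ 9: both strict.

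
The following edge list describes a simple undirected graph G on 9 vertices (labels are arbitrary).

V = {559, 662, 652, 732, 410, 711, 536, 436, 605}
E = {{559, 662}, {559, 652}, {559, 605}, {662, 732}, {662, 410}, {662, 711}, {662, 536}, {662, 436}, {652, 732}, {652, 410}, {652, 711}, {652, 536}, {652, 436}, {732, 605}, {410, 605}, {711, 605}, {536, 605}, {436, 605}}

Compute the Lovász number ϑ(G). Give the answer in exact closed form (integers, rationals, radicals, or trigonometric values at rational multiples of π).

6

Vertex 652 has 6 neighbors: 559, 732, 410, 711, 536, 436.
Vertex 559 has 3 neighbors: 662, 652, 605.
deg(662) = 6; N(662) = {559, 732, 410, 711, 536, 436}.
Vertex 732 has 3 neighbors: 662, 652, 605.
Complete multipartite on [6, 3]: sandwich collapses at ϑ=6.
≈ 6.000000 (to 6 d.p.).
6 ≤ 6 ≤ 6: collapsed.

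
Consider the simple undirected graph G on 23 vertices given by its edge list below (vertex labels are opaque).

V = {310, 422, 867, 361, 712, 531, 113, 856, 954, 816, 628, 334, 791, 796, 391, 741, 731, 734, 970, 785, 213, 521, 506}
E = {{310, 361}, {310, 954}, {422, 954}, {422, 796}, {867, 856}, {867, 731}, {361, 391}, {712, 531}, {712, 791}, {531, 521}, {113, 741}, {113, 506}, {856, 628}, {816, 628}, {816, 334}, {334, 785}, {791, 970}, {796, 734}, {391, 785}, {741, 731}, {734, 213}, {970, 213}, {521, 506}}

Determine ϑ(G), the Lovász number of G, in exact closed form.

23*cos(pi/23)/(cos(pi/23) + 1)

deg(213) = 2; N(213) = {734, 970}.
N(310) = {361, 954}, |N(310)| = 2.
deg(954) = 2; N(954) = {310, 422}.
N(712) = {531, 791}, |N(712)| = 2.
2-regular, N=23; a single 23-cycle (edge-transitive).
spec(A) ≈ [2.0, 1.926, 1.709, 1.365, 0.92, 0.407, -0.136, -0.67, -1.153, -1.551, -1.834, -1.981] (distinct, 3 d.p.).
−23·(-2*cos(pi/23)) / ((2)−(-2*cos(pi/23))) = 23*cos(pi/23)/(cos(pi/23) + 1) = ϑ(G).
Numerically 11.44619.
α=11, χ(Ḡ)=12; ϑ=23*cos(pi/23)/(cos(pi/23) + 1) lies between (both strict).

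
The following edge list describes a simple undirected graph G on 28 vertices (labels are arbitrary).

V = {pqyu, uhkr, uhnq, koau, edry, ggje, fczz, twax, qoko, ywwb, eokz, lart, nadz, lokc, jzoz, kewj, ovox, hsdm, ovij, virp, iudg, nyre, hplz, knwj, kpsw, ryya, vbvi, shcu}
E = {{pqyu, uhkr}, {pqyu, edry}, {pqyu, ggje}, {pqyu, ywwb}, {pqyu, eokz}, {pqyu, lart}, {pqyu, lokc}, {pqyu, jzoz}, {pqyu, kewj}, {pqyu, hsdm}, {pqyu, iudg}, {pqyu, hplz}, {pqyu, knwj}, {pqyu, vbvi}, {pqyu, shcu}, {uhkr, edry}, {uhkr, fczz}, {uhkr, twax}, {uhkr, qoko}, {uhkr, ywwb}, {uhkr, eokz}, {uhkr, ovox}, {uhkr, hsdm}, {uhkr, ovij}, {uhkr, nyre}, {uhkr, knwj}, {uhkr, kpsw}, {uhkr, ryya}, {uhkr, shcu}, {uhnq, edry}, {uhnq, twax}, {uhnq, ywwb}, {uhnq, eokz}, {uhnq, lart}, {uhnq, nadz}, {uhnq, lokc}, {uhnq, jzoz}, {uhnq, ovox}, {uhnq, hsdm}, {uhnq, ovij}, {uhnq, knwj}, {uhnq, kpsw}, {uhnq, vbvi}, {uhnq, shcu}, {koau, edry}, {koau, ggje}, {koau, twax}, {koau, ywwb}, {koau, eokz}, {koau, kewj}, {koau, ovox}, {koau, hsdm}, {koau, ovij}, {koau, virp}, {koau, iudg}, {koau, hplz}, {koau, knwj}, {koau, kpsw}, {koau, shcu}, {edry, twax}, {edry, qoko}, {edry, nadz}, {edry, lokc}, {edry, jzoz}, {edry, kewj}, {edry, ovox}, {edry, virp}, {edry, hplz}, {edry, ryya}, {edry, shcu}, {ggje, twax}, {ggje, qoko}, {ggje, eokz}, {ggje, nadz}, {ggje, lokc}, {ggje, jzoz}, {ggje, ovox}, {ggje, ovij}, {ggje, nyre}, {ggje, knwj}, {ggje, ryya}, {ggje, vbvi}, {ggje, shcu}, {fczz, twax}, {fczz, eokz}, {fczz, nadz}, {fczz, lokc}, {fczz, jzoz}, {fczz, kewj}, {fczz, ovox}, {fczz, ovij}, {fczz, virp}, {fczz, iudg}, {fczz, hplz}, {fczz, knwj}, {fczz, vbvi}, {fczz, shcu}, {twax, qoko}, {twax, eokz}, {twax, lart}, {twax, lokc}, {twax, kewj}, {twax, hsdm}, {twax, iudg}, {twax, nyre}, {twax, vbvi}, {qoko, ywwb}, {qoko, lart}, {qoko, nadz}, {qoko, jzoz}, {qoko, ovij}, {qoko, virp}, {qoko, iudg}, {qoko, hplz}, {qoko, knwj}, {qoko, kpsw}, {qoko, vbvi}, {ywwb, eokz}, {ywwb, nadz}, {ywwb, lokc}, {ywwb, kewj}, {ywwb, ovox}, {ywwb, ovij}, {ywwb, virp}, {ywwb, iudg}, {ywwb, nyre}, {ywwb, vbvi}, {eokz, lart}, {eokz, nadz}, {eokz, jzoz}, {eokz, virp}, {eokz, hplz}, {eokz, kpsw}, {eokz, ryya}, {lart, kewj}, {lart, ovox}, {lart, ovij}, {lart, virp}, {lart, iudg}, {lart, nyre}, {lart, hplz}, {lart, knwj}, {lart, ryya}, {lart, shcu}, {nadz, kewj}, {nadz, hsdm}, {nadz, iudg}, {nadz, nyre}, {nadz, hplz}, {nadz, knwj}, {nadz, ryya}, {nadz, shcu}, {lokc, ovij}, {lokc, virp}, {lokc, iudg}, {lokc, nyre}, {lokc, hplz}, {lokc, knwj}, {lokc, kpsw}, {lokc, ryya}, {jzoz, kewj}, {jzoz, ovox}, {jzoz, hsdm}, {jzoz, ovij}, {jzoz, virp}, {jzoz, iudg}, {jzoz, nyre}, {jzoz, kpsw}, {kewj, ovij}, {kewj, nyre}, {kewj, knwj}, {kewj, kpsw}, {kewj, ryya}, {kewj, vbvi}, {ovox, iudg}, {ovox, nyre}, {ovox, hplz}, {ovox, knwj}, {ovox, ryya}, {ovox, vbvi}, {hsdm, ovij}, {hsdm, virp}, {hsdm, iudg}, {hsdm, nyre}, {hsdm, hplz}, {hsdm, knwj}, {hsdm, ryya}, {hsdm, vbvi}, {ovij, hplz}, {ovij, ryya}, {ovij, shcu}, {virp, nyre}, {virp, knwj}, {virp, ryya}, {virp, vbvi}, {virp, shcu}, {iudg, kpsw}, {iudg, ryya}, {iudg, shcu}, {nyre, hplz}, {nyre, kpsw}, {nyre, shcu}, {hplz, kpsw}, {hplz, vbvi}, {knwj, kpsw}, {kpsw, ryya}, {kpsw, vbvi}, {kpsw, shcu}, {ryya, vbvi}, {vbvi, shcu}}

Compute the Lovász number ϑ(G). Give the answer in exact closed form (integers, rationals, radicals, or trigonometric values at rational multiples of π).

Vertex ovij has 15 neighbors: uhkr, uhnq, koau, ggje, fczz, qoko, ywwb, lart, lokc, jzoz, kewj, hsdm, hplz, ryya, shcu.
deg(jzoz) = 15; N(jzoz) = {pqyu, uhnq, edry, ggje, fczz, qoko, eokz, kewj, ovox, hsdm, ovij, virp, iudg, nyre, kpsw}.
deg(edry) = 15; N(edry) = {pqyu, uhkr, uhnq, koau, twax, qoko, nadz, lokc, jzoz, kewj, ovox, virp, hplz, ryya, shcu}.
deg(knwj) = 15; N(knwj) = {pqyu, uhkr, uhnq, koau, ggje, fczz, qoko, lart, nadz, lokc, kewj, ovox, hsdm, virp, kpsw}.
Every vertex has degree 15 (N=28); Kneser-type, 2-subsets of [8].
spec(A) ≈ [15.0, 1.0, -5.0] (distinct, 3 d.p.).
λ_max=15, λ_min=-5; ϑ = −28·λ_min/(λ_max−λ_min) = 7.
≈ 7.00000000 (to 8 d.p.).

7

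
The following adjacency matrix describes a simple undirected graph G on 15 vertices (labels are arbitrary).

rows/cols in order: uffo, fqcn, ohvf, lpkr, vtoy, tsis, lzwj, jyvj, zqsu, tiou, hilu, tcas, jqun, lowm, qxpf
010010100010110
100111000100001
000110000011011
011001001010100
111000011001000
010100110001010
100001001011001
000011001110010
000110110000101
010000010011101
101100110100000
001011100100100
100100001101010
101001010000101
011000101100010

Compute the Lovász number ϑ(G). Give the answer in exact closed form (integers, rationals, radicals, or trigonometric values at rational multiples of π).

N(uffo) = {fqcn, vtoy, lzwj, hilu, jqun, lowm}, |N(uffo)| = 6.
deg(jqun) = 6; N(jqun) = {uffo, lpkr, zqsu, tiou, tcas, lowm}.
Vertex vtoy has 6 neighbors: uffo, fqcn, ohvf, jyvj, zqsu, tcas.
Vertex zqsu has 6 neighbors: lpkr, vtoy, lzwj, jyvj, jqun, qxpf.
deg(v) = 6 for all v (|V|=15); this is K(6,2), the Kneser graph.
A has 3 distinct eigenvalues ≈ [6.0, 1.0, -3.0].
Lovász: ϑ = −15(-3)/(6+-1*(-3)) = 5.
= 5.000000000… (decimal).

5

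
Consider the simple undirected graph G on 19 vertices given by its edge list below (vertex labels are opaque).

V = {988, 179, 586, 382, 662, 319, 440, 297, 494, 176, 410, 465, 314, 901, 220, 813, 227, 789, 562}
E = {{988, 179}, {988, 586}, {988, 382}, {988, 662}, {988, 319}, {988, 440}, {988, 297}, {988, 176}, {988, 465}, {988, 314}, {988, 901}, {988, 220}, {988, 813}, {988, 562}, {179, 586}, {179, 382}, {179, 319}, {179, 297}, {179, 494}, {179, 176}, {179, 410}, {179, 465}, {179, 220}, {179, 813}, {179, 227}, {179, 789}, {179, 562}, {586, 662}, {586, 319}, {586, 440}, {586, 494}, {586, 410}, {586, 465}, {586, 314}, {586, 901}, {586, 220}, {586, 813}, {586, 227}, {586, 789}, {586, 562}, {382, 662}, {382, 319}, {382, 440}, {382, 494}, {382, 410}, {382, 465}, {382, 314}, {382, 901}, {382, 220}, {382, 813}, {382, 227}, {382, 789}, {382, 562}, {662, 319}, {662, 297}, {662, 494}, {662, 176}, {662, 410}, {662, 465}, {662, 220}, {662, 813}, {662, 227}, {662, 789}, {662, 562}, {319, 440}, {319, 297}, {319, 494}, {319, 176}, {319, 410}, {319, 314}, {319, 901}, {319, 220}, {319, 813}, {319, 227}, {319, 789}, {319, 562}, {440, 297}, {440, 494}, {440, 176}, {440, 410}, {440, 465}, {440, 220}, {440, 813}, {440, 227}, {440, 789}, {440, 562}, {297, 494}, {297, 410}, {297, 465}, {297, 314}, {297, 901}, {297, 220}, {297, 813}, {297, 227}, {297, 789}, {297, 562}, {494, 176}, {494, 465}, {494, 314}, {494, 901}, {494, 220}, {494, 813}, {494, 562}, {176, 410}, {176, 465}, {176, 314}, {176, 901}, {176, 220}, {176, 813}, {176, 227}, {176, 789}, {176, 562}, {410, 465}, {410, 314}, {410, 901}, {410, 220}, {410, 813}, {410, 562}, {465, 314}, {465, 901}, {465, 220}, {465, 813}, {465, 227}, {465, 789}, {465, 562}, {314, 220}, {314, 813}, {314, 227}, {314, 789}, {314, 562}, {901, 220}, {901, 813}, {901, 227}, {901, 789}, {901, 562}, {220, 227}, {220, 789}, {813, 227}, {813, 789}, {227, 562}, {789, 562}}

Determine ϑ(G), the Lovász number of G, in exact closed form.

deg(314) = 14; N(314) = {988, 586, 382, 319, 297, 494, 176, 410, 465, 220, 813, 227, 789, 562}.
Vertex 901 has 14 neighbors: 988, 586, 382, 319, 297, 494, 176, 410, 465, 220, 813, 227, 789, 562.
deg(179) = 14; N(179) = {988, 586, 382, 319, 297, 494, 176, 410, 465, 220, 813, 227, 789, 562}.
Vertex 382 has 15 neighbors: 988, 179, 662, 319, 440, 494, 410, 465, 314, 901, 220, 813, 227, 789, 562.
5 parts of sizes [5, 5, 4, 3, 2]; α(G) = 5 = ϑ (perfect).
ϑ(G) ≈ 5.00000.
α=5, χ(Ḡ)=5; ϑ=5 lies between (collapsed).

5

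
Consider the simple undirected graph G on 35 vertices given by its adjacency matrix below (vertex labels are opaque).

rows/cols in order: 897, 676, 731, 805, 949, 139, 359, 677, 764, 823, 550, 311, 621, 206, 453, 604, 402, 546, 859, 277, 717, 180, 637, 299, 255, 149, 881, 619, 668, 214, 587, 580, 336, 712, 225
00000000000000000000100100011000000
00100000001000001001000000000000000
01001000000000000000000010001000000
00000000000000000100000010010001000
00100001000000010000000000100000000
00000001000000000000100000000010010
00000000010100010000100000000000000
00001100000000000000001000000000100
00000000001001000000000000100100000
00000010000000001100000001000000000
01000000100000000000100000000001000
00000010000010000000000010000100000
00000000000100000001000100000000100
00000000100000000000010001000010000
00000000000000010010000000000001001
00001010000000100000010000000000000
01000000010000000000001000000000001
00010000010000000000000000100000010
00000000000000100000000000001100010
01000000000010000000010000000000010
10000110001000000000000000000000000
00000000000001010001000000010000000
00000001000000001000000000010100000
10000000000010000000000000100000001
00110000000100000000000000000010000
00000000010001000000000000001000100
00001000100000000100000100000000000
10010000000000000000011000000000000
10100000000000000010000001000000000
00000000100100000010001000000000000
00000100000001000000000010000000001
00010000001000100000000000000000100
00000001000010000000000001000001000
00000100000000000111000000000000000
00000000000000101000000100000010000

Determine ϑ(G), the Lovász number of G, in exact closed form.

Vertex 881 has 4 neighbors: 949, 764, 546, 299.
deg(580) = 4; N(580) = {805, 550, 453, 336}.
Vertex 546 has 4 neighbors: 805, 823, 881, 712.
deg(676) = 4; N(676) = {731, 550, 402, 277}.
35-vertex 4-regular graph: this is K(7,3), the Kneser graph.
The 4 distinct eigenvalues: [4.0, 2.0, -1.0, -3.0].
Lovász (edge-transitive): ϑ = −35·(-3)/((4)−(-3)) = 15.
ϑ(G) ≈ 15.000000000.

15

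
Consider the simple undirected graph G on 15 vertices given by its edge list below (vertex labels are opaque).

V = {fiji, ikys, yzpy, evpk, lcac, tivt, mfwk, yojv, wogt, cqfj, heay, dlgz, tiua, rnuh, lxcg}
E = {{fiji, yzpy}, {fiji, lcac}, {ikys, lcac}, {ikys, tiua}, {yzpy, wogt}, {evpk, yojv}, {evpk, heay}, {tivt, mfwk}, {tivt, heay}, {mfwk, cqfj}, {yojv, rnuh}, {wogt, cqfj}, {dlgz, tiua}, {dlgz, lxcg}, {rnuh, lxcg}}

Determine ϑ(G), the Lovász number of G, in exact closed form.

15*cos(pi/15)/(cos(pi/15) + 1)

deg(yojv) = 2; N(yojv) = {evpk, rnuh}.
N(wogt) = {yzpy, cqfj}, |N(wogt)| = 2.
deg(fiji) = 2; N(fiji) = {yzpy, lcac}.
deg(evpk) = 2; N(evpk) = {yojv, heay}.
Regular of degree 2 on 15 vertices: this is C_{15}, the 15-cycle.
The 8 distinct eigenvalues: [2.0, 1.827, 1.338, 0.618, -0.209, -1.0, -1.618, -1.956].
Lovász: ϑ = −15(-2*cos(pi/15))/(2+-(-1)*2*cos(pi/15)) = 15*cos(pi/15)/(cos(pi/15) + 1).
≈ 7.4171482 (to 7 d.p.).
Sandwich: α(G)=7 ≤ ϑ(G)=15*cos(pi/15)/(cos(pi/15) + 1) ≤ χ(Ḡ)=8 (both strict).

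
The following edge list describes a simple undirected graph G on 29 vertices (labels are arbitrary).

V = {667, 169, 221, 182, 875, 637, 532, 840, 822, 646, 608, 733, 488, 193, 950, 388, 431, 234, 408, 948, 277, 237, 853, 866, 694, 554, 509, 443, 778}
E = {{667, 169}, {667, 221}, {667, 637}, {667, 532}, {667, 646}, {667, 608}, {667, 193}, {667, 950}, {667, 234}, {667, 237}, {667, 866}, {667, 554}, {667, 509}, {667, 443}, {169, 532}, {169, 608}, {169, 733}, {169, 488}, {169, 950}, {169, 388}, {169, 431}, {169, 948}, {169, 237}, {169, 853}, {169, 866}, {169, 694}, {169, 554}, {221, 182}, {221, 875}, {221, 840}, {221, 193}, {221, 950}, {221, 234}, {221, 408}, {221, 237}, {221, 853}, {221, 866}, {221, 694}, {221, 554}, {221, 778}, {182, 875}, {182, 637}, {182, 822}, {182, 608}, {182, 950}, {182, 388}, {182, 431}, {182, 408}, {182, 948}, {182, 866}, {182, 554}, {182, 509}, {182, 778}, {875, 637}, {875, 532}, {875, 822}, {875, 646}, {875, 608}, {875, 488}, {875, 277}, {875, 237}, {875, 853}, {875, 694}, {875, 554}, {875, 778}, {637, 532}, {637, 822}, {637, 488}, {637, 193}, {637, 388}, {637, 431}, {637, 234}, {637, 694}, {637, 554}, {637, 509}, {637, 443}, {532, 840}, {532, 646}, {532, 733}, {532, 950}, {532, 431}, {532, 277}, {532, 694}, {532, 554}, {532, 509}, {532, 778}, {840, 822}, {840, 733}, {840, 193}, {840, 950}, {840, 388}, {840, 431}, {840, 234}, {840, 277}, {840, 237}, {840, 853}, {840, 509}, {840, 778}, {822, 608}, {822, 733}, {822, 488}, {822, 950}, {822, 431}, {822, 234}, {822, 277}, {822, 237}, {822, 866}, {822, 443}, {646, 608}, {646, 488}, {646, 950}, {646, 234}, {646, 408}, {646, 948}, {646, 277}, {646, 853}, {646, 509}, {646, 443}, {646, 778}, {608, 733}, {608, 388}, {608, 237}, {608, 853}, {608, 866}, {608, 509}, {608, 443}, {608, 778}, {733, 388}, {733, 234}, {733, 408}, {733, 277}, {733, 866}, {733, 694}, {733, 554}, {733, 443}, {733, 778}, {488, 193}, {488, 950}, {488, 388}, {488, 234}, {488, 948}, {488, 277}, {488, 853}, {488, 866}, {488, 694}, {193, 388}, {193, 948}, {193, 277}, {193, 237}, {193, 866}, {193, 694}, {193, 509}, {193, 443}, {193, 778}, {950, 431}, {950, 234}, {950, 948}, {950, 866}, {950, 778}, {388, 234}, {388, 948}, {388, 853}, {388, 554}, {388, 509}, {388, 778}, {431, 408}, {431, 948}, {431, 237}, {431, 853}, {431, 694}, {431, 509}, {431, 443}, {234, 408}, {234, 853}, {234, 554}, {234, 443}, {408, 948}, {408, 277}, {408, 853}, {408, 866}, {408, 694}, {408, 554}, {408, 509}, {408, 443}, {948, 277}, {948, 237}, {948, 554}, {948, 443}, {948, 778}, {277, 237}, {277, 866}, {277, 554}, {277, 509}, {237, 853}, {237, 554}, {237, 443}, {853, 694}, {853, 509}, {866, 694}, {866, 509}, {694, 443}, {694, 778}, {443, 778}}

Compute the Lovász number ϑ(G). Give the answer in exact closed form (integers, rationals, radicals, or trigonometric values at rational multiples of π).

sqrt(29)

Vertex 950 has 14 neighbors: 667, 169, 221, 182, 532, 840, 822, 646, 488, 431, 234, 948, 866, 778.
deg(234) = 14; N(234) = {667, 221, 637, 840, 822, 646, 733, 488, 950, 388, 408, 853, 554, 443}.
N(488) = {169, 875, 637, 822, 646, 193, 950, 388, 234, 948, 277, 853, 866, 694}, |N(488)| = 14.
deg(182) = 14; N(182) = {221, 875, 637, 822, 608, 950, 388, 431, 408, 948, 866, 554, 509, 778}.
Regular of degree 14 on 29 vertices: SR(29,14,6,7) — a Paley graph.
A has 3 distinct eigenvalues ≈ [14.0, 2.193, -3.193].
−29·(-sqrt(29)/2 - 1/2) / ((14)−(-sqrt(29)/2 - 1/2)) = sqrt(29) = ϑ(G).
ϑ(G) ≈ 5.38516.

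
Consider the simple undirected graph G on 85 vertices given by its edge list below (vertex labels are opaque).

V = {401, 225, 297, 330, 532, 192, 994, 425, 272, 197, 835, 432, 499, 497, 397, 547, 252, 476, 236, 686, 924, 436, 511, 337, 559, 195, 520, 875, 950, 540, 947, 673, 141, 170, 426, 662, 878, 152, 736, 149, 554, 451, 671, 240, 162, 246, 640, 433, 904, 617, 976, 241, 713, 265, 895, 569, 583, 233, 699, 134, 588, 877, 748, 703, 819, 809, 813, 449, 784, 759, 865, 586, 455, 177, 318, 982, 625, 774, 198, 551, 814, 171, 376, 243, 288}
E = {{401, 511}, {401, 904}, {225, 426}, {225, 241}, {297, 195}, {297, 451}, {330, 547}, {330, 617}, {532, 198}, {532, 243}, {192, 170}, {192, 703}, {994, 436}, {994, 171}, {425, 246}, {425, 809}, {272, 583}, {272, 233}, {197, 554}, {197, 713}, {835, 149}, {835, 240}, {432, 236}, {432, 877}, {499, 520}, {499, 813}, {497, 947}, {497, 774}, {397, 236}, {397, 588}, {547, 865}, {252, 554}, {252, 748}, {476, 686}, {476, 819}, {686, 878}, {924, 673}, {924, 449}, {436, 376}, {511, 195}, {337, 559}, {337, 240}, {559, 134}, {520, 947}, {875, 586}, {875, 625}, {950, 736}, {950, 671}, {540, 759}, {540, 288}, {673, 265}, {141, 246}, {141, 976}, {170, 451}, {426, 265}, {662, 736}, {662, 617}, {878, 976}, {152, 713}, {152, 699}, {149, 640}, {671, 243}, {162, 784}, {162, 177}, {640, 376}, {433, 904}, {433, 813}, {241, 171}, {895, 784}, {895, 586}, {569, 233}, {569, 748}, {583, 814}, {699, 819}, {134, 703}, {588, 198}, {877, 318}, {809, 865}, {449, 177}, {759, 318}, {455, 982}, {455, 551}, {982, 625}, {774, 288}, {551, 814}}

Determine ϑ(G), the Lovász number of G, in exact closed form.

Vertex 297 has 2 neighbors: 195, 451.
deg(583) = 2; N(583) = {272, 814}.
N(225) = {426, 241}, |N(225)| = 2.
Vertex 976 has 2 neighbors: 141, 878.
85-vertex 2-regular graph: a single 85-cycle (edge-transitive).
Distinct eigenvalues (to 5 d.p.): [2.0, 1.99454, 1.97818, 1.95102, 1.91321, 1.86494, 1.80649, 1.73818, 1.66037, 1.57349, 1.47802, 1.37447, 1.26342, 1.14547, 1.02126, 0.89148, 0.75682, 0.61803, 0.47587, 0.33111, 0.18454, 0.03696, -0.11082, -0.258, -0.40376, -0.54733, -0.6879, -0.82471, -0.95702, -1.08411, -1.20527, -1.31985, -1.42722, -1.5268, -1.61803, -1.70043, -1.77355, -1.83697, -1.89037, -1.93344, -1.96595, -1.98772, -1.99863].
−85·(-2*cos(pi/85)) / ((2)−(-2*cos(pi/85))) = 85*cos(pi/85)/(cos(pi/85) + 1) = ϑ(G).
≈ 42.485483 (to 6 d.p.).
Lovász sandwich 42 ≤ 85*cos(pi/85)/(cos(pi/85) + 1) ≤ 43: both strict.

85*cos(pi/85)/(cos(pi/85) + 1)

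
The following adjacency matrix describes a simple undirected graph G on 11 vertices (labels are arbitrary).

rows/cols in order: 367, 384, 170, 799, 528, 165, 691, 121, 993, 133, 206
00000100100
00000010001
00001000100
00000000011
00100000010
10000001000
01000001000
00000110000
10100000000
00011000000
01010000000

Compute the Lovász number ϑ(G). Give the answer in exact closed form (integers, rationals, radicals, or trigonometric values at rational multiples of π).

11*cos(pi/11)/(cos(pi/11) + 1)

Vertex 121 has 2 neighbors: 165, 691.
N(367) = {165, 993}, |N(367)| = 2.
N(528) = {170, 133}, |N(528)| = 2.
deg(691) = 2; N(691) = {384, 121}.
2-regular, N=11; the odd cycle C_{11}.
A has 6 distinct eigenvalues ≈ [2.0, 1.6825, 0.8308, -0.2846, -1.3097, -1.919].
−11·(-2*cos(pi/11)) / ((2)−(-2*cos(pi/11))) = 11*cos(pi/11)/(cos(pi/11) + 1) = ϑ(G).
≈ 5.386303 (to 6 d.p.).
α=5, χ(Ḡ)=6; ϑ=11*cos(pi/11)/(cos(pi/11) + 1) lies between (both strict).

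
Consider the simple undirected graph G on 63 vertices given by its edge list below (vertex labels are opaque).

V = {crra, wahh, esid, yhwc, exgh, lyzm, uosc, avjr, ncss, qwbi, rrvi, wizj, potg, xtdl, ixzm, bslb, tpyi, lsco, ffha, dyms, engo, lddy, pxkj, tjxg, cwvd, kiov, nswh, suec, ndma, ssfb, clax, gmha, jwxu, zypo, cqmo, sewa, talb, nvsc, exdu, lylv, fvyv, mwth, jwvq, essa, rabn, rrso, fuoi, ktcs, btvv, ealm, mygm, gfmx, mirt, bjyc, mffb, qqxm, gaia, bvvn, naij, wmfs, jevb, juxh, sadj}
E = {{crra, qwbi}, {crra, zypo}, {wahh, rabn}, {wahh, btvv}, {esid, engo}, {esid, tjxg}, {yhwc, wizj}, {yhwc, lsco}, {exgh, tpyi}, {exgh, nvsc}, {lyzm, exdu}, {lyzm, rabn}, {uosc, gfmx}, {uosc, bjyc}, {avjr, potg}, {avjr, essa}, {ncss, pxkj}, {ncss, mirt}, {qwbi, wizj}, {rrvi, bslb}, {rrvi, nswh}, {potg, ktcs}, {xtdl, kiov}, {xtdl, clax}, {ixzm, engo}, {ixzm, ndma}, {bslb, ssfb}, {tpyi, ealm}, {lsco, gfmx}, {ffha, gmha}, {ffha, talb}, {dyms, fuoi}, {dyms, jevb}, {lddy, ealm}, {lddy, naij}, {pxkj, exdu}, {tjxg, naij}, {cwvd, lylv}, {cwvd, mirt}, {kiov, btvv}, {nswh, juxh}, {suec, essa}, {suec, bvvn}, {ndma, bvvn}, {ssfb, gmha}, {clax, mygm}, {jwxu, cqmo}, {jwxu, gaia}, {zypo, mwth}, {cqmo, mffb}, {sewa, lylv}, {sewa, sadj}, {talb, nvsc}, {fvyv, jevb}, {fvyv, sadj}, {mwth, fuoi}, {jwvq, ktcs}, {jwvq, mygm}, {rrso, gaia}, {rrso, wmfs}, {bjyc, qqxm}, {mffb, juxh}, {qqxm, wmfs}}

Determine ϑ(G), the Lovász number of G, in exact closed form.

deg(naij) = 2; N(naij) = {lddy, tjxg}.
Vertex wahh has 2 neighbors: rabn, btvv.
deg(esid) = 2; N(esid) = {engo, tjxg}.
N(mwth) = {zypo, fuoi}, |N(mwth)| = 2.
deg(v) = 2 for all v (|V|=63); this is C_{63}, the 63-cycle.
A has 32 distinct eigenvalues ≈ [2.0, 1.9901, 1.9603, 1.9111, 1.843, 1.7564, 1.6525, 1.5321, 1.3965, 1.247, 1.0851, 0.9124, 0.7307, 0.5417, 0.3473, 0.1495, -0.0499, -0.2487, -0.445, -0.637, -0.8226, -1.0, -1.1675, -1.3234, -1.4661, -1.5943, -1.7066, -1.8019, -1.8794, -1.9382, -1.9777, -1.9975].
With N=63: ϑ(G) = 63·(-(-1)*2*cos(pi/63))/(2−(-2*cos(pi/63))) = 63*cos(pi/63)/(cos(pi/63) + 1).
ϑ(G) ≈ 31.480409333.
Sandwich: α(G)=31 ≤ ϑ(G)=63*cos(pi/63)/(cos(pi/63) + 1) ≤ χ(Ḡ)=32 (both strict).

63*cos(pi/63)/(cos(pi/63) + 1)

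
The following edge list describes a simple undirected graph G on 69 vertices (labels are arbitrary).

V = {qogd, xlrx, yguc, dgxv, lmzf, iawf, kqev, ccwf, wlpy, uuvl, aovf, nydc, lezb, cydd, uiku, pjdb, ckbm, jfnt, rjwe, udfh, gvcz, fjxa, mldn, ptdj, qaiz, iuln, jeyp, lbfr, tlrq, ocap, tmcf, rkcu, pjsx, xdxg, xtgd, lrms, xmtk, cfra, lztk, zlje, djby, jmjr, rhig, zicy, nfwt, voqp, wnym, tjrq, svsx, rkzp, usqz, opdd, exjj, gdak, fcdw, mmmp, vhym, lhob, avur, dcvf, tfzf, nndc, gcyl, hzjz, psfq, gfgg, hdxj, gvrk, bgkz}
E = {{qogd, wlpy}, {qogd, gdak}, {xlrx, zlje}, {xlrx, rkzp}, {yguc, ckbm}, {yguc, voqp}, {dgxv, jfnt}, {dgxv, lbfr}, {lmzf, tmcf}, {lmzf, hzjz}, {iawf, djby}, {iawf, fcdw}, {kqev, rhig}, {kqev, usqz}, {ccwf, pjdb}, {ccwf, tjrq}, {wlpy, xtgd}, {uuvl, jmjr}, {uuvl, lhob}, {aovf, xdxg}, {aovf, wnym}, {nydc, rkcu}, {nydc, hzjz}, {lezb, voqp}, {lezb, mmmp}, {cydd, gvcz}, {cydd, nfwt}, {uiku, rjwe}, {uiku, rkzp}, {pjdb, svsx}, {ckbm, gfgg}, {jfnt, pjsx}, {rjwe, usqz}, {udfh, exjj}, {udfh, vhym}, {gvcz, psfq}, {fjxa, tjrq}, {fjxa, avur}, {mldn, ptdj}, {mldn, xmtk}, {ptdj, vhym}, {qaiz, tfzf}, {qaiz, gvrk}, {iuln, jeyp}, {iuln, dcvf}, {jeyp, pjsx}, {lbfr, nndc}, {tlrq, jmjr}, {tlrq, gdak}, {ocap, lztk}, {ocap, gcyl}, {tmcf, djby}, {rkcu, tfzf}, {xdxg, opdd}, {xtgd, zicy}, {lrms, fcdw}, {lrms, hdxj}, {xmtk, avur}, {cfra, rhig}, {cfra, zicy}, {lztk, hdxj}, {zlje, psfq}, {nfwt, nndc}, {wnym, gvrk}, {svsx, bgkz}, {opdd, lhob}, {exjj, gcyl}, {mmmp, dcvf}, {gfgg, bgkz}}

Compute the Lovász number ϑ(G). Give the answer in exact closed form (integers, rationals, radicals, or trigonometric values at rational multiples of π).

69*cos(pi/69)/(cos(pi/69) + 1)

Vertex jfnt has 2 neighbors: dgxv, pjsx.
deg(gcyl) = 2; N(gcyl) = {ocap, exjj}.
deg(tfzf) = 2; N(tfzf) = {qaiz, rkcu}.
N(uuvl) = {jmjr, lhob}, |N(uuvl)| = 2.
Every vertex has degree 2 (N=69); connected 2-regular on 69 ⇒ C_{69}.
Distinct eigenvalues (to 6 d.p.): [2.0, 1.991714, 1.966923, 1.925835, 1.868788, 1.796255, 1.708839, 1.607262, 1.492367, 1.365106, 1.226534, 1.077797, 0.92013, 0.754838, 0.583292, 0.406912, 0.22716, 0.045526, -0.136485, -0.317365, -0.495616, -0.669759, -0.838353, -1.0, -1.153361, -1.297164, -1.430219, -1.551423, -1.659771, -1.754365, -1.834423, -1.899279, -1.948398, -1.981372, -1.997927].
Lovász (edge-transitive): ϑ = −69·(-2*cos(pi/69))/((2)−(-2*cos(pi/69))) = 69*cos(pi/69)/(cos(pi/69) + 1).
ϑ(G) ≈ 34.48211410.
Lovász sandwich 34 ≤ 69*cos(pi/69)/(cos(pi/69) + 1) ≤ 35: both strict.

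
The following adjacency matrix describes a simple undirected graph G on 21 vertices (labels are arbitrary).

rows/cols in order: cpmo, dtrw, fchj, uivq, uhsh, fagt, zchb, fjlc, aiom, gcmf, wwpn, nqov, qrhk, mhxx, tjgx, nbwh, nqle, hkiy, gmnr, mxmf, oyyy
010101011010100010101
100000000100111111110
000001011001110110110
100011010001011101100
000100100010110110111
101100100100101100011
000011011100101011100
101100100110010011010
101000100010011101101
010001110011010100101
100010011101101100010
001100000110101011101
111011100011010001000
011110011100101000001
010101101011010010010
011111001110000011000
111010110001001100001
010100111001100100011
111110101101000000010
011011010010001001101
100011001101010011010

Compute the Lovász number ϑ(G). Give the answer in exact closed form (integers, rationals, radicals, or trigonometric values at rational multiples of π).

Vertex gcmf has 10 neighbors: dtrw, fagt, zchb, fjlc, wwpn, nqov, mhxx, nbwh, gmnr, oyyy.
Vertex uivq has 10 neighbors: cpmo, uhsh, fagt, fjlc, nqov, mhxx, tjgx, nbwh, hkiy, gmnr.
deg(aiom) = 10; N(aiom) = {cpmo, fchj, zchb, wwpn, mhxx, tjgx, nbwh, hkiy, gmnr, oyyy}.
N(fchj) = {fagt, fjlc, aiom, nqov, qrhk, mhxx, nbwh, nqle, gmnr, mxmf}, |N(fchj)| = 10.
G on 21 vertices is 10-regular; this is K(7,2), the Kneser graph.
spec(A) ≈ [10.0, 1.0, -4.0] (distinct, 6 d.p.).
Lovász (edge-transitive): ϑ = −21·(-4)/((10)−(-4)) = 6.
Numerically 6.00000.

6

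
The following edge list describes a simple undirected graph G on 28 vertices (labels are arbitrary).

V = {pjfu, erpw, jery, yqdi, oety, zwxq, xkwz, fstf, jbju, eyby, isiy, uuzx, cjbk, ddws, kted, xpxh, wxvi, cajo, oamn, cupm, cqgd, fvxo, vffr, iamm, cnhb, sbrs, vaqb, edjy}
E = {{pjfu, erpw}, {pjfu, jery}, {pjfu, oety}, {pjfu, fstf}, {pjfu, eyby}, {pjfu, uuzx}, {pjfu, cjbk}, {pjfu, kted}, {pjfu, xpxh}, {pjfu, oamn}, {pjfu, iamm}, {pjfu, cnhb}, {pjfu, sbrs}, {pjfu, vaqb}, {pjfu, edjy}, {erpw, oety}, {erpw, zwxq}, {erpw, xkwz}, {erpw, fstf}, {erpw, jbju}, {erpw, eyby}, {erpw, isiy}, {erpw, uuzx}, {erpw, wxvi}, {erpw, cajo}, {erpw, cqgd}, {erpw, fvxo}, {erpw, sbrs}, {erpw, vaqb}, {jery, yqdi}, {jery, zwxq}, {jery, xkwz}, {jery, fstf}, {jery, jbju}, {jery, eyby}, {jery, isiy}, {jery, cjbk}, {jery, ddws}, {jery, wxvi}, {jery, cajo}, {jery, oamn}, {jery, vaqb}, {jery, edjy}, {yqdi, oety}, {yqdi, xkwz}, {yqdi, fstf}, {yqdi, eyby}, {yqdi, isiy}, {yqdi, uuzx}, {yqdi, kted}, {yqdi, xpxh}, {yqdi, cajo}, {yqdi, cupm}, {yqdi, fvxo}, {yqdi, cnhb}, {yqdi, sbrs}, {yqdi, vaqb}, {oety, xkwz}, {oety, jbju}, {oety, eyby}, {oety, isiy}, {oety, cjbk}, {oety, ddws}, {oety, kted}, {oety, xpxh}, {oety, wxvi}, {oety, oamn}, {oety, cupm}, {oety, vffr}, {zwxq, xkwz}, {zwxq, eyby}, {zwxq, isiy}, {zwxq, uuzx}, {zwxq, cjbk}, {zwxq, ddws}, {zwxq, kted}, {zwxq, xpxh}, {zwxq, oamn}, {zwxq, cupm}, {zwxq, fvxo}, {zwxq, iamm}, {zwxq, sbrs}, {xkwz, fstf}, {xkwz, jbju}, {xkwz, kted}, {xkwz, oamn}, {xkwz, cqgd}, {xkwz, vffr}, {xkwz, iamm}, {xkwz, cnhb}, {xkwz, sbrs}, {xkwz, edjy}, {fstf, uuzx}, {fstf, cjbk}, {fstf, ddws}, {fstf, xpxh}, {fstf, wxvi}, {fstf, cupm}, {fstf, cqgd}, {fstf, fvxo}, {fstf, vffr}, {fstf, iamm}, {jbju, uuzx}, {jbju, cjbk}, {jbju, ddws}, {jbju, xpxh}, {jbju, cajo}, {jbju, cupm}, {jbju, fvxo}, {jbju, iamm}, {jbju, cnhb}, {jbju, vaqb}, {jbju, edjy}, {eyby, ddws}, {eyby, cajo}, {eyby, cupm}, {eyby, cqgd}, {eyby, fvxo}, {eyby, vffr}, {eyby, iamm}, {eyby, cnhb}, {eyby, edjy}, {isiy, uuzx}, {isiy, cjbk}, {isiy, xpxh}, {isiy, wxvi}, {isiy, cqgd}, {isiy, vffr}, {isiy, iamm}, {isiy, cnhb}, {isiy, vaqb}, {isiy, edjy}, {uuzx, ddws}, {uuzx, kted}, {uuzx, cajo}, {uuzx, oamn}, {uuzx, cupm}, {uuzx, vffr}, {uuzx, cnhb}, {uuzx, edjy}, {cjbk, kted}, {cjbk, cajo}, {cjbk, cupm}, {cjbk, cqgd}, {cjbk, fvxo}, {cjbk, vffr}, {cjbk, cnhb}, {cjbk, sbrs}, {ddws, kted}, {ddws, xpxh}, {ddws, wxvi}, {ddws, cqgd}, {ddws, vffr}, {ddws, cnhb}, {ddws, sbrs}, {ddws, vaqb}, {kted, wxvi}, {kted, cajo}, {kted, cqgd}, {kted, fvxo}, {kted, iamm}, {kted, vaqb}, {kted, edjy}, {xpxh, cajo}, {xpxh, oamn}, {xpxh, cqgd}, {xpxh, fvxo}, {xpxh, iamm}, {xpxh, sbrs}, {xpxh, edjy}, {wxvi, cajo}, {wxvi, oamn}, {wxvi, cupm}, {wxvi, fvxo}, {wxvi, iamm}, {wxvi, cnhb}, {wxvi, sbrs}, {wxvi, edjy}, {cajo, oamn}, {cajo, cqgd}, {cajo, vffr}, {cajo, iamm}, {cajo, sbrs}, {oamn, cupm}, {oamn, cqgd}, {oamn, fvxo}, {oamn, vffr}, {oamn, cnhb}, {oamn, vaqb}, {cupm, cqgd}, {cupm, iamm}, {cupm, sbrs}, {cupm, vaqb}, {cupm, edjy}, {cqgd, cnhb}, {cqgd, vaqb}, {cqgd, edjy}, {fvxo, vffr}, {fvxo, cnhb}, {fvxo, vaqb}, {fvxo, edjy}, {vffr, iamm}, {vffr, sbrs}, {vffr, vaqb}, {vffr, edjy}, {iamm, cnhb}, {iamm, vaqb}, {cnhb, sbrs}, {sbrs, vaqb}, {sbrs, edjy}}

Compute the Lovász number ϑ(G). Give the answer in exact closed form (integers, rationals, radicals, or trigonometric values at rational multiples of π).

deg(eyby) = 15; N(eyby) = {pjfu, erpw, jery, yqdi, oety, zwxq, ddws, cajo, cupm, cqgd, fvxo, vffr, iamm, cnhb, edjy}.
deg(vaqb) = 15; N(vaqb) = {pjfu, erpw, jery, yqdi, jbju, isiy, ddws, kted, oamn, cupm, cqgd, fvxo, vffr, iamm, sbrs}.
Vertex erpw has 15 neighbors: pjfu, oety, zwxq, xkwz, fstf, jbju, eyby, isiy, uuzx, wxvi, cajo, cqgd, fvxo, sbrs, vaqb.
Vertex yqdi has 15 neighbors: jery, oety, xkwz, fstf, eyby, isiy, uuzx, kted, xpxh, cajo, cupm, fvxo, cnhb, sbrs, vaqb.
28-vertex 15-regular graph: Kneser K(8,2) on C(8,2)=28 vertices.
A has 3 distinct eigenvalues ≈ [15.0, 1.0, -5.0].
−28·(-5) / ((15)−(-5)) = 7 = ϑ(G).
ϑ(G) ≈ 7.000000000.

7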